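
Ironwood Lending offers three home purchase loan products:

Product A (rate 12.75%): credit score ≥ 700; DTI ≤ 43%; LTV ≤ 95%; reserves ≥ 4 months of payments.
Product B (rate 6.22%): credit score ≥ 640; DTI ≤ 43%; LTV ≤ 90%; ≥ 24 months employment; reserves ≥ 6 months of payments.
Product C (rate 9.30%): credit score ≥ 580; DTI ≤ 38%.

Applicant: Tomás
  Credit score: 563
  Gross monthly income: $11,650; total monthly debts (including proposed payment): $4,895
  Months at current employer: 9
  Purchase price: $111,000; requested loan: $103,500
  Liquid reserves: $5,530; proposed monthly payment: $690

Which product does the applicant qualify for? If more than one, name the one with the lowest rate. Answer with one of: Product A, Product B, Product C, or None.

None

DTI = 4,895/11,650 = 42%.
LTV = 103,500/111,000 = 93.2%.
Reserves = 5,530/690 = 8.0 months.
Product A: score 563 < 700; DTI 42% ≤ 43%; LTV 93.2% ≤ 95%; reserves 8.0 ≥ 4 mo → does not qualify.
Product B: score 563 < 640; DTI 42% ≤ 43%; LTV 93.2% > 90%; employment 9 < 24 mo; reserves 8.0 ≥ 6 mo → does not qualify.
Product C: score 563 < 580; DTI 42% > 38% → does not qualify.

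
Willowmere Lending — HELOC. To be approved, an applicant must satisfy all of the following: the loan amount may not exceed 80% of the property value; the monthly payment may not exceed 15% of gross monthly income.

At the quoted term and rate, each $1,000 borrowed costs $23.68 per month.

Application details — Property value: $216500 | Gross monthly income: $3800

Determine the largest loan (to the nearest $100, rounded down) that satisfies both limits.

Payment cap: 15% × $3,800 = $570/month.
At $23.68 per $1,000, that supports 570/23.68 × 1,000 ≈ $24,070 → $24,000.
LTV cap: 80% × $216,500 = $173,200 → $173,200.
Binding constraint: payment-to-income.

$24,000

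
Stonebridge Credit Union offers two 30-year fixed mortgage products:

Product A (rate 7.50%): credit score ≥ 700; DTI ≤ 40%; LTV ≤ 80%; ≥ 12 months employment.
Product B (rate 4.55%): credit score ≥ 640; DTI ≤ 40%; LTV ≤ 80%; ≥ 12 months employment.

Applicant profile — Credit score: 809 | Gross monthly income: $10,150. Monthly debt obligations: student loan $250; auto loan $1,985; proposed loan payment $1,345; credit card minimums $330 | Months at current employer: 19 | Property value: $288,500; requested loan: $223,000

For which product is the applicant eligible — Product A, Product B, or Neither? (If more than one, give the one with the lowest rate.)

Total debts = (250 + 1,985 + 1,345 + 330) = 3,910; DTI = 3,910/10,150 = 38.5%.
LTV = 223,000/288,500 = 77.3%.
Product A: score 809 ≥ 700; DTI 38.5% ≤ 40%; LTV 77.3% ≤ 80%; employment 19 ≥ 12 mo → qualifies.
Product B: score 809 ≥ 640; DTI 38.5% ≤ 40%; LTV 77.3% ≤ 80%; employment 19 ≥ 12 mo → qualifies.
Qualifying: Product A, Product B. Lowest rate is 4.55% → Product B.

Product B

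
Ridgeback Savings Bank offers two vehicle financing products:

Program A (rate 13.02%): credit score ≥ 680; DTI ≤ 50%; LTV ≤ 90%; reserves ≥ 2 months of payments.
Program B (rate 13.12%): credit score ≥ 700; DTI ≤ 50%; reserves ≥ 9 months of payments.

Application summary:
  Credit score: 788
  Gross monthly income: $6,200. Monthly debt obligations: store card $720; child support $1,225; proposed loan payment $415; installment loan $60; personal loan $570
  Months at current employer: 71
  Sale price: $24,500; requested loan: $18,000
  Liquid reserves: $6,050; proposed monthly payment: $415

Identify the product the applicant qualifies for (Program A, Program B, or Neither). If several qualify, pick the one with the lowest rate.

Program A

Total debts = (720 + 1,225 + 415 + 60 + 570) = 2,990; DTI = 2,990/6,200 = 48.2%.
LTV = 18,000/24,500 = 73.5%.
Reserves = 6,050/415 = 14.6 months.
Program A: score 788 ≥ 680; DTI 48.2% ≤ 50%; LTV 73.5% ≤ 90%; reserves 14.6 ≥ 2 mo → qualifies.
Program B: score 788 ≥ 700; DTI 48.2% ≤ 50%; reserves 14.6 ≥ 9 mo → qualifies.
Qualifying: Program A, Program B. Lowest rate is 13.02% → Program A.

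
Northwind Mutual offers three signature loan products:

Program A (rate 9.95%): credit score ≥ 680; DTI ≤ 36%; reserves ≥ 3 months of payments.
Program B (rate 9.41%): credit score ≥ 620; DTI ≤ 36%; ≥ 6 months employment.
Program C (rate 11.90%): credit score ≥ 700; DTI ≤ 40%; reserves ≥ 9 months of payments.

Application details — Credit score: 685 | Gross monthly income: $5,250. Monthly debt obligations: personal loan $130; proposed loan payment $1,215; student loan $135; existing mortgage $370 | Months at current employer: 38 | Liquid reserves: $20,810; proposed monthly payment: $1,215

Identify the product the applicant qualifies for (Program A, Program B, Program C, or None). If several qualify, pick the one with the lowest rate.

Program B

Total debts = (130 + 1,215 + 135 + 370) = 1,850; DTI = 1,850/5,250 = 35.2%.
Reserves = 20,810/1,215 = 17.1 months.
Program A: score 685 ≥ 680; DTI 35.2% ≤ 36%; reserves 17.1 ≥ 3 mo → qualifies.
Program B: score 685 ≥ 620; DTI 35.2% ≤ 36%; employment 38 ≥ 6 mo → qualifies.
Program C: score 685 < 700; DTI 35.2% ≤ 40%; reserves 17.1 ≥ 9 mo → does not qualify.
Qualifying: Program A, Program B. Lowest rate is 9.41% → Program B.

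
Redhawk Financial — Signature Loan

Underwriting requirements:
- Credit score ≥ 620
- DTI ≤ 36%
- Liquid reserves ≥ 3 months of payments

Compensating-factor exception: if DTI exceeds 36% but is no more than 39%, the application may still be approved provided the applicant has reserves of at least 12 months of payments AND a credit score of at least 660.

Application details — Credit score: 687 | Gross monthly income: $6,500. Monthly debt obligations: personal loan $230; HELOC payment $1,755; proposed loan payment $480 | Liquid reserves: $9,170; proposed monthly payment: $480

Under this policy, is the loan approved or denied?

Approved

Credit score 687 ≥ 620 (meets base)
Total debts = (230 + 1,755 + 480) = 2,465. DTI: 2,465 ÷ 6,500 = 37.9%, over the 36% base limit.
Liquid reserves cover 9,170/480 = 19.1 months — ≥ 3 required
37.9% falls in the override range (36%–39%), so the compensating-factor test applies.
Override check — reserves: 19.1 mo (ok); score: 687 (ok).
Both compensating conditions met → exception applies.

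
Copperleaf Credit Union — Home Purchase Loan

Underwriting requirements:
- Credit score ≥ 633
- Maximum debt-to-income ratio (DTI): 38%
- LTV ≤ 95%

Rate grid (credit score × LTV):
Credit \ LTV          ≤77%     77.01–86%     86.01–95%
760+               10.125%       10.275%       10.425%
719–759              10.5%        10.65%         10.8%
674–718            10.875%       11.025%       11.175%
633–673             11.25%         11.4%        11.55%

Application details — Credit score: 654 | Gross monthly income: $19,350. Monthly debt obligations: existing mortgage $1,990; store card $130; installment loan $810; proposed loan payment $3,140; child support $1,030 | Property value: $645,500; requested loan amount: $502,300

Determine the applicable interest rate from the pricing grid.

11.4%

Credit score 654 ≥ 633; Total monthly debts = (1,990 + 130 + 810 + 3,140 + 1,030) = 7,100. Debt-to-income = 7,100/19,350 = 36.7% — meets 38% limit
LTV = 502,300/645,500 = 77.8% ≤ 95%
Credit 654 → row 633–673; LTV 77.8% → column 77.01–86%. Grid cell → 11.4%.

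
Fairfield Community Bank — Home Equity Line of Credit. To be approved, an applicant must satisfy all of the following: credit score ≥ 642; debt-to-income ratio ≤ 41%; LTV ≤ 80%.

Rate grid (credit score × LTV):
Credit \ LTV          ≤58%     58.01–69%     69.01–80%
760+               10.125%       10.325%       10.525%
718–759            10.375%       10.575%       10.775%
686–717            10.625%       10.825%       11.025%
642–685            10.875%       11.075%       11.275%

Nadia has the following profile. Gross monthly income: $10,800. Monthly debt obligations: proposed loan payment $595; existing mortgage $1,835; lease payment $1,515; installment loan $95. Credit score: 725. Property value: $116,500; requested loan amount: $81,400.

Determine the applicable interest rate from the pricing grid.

10.775%

Credit score 725 ≥ 642; Total monthly debts = (595 + 1,835 + 1,515 + 95) = 4,040. Debt-to-income = 4,040/10,800 = 37.4% — meets 41% limit
LTV = 81,400/116,500 = 69.9% ≤ 80%
Credit 725 → row 718–759; LTV 69.9% → column 69.01–80%. Grid cell → 10.775%.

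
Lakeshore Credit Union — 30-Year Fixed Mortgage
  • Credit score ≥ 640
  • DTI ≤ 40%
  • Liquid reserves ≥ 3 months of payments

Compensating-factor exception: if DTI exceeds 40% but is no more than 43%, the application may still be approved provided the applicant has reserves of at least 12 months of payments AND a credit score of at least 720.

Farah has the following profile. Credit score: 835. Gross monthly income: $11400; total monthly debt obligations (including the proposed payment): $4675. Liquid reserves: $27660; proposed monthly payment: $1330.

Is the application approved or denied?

Credit score 835 ≥ 640 (meets base)
DTI: 4,675 ÷ 11,400 = 41%, over the 40% base limit.
Reserves: 27,660 ÷ 1,330 = 20.8 months (meets 3-month minimum)
DTI 41% is within the 40%–43% exception band; checking compensating factors.
Reserves 20.8 ≥ 12 months; credit score 835 ≥ 720.
Both override conditions satisfied; DTI exception granted.

Approved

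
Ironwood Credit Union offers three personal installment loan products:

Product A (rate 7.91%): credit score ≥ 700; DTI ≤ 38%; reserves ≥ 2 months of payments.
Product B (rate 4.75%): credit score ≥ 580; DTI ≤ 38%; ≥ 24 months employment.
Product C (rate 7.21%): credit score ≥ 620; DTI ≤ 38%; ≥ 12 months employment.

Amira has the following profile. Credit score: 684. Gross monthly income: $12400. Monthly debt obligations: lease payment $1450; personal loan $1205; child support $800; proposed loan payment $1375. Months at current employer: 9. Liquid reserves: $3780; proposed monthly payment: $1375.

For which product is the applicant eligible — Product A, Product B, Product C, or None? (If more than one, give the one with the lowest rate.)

Total debts = (1,450 + 1,205 + 800 + 1,375) = 4,830; DTI = 4,830/12,400 = 39%.
Reserves = 3,780/1,375 = 2.7 months.
Product A: score 684 < 700; DTI 39% > 38%; reserves 2.7 ≥ 2 mo → does not qualify.
Product B: score 684 ≥ 580; DTI 39% > 38%; employment 9 < 24 mo → does not qualify.
Product C: score 684 ≥ 620; DTI 39% > 38%; employment 9 < 12 mo → does not qualify.

None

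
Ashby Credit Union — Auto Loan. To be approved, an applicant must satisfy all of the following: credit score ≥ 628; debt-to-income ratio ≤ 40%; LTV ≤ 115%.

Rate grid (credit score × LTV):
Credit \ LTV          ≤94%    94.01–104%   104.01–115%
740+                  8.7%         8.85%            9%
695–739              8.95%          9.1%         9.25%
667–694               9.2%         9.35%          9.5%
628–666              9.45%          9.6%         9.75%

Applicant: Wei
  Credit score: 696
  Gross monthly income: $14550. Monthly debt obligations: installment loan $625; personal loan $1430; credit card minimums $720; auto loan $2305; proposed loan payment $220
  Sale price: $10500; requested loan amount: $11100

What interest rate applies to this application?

Credit score 696 ≥ 628; Total monthly debts = (625 + 1,430 + 720 + 2,305 + 220) = 5,300. DTI: 5,300 ÷ 14,550 = 36.4%, within the 40% cap
Loan-to-value = 11,100/10,500 = 105.7% — pass (115% max)
Row: 696 falls in 695–739. Column: 105.7% falls in 104.01–115%. Rate = 9.25%.

9.25%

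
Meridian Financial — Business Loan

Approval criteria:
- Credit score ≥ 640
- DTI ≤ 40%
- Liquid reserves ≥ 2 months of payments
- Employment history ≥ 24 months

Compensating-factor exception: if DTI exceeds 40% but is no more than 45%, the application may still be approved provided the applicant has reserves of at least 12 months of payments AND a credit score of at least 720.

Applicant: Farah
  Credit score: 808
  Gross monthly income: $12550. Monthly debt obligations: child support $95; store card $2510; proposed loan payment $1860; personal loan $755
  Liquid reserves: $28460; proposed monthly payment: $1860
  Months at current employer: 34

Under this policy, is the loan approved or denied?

Credit score 808 ≥ 640 (meets base)
Total debts = (95 + 2,510 + 1,860 + 755) = 5,220. DTI: 5,220 ÷ 12,550 = 41.6%, over the 40% base limit.
Reserves = 28,460/1,860 = 15.3 months ≥ 2
Employment 34 ≥ 24 months
DTI 41.6% is within the 40%–45% exception band; checking compensating factors.
Reserves 15.3 ≥ 12 months; credit score 808 ≥ 720.
Both compensating conditions met → exception applies.

Approved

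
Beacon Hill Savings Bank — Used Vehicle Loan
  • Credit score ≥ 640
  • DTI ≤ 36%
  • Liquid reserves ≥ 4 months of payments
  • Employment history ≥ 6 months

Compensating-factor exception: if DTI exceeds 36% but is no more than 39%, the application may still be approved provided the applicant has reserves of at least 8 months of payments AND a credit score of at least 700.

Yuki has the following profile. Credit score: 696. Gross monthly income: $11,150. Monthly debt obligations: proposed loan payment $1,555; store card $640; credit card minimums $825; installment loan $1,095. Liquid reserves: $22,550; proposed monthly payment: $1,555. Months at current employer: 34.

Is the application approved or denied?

Credit score 696 ≥ 640 (meets base)
Total debts = (1,555 + 640 + 825 + 1,095) = 4,115. DTI: 4,115 ÷ 11,150 = 36.9%, over the 36% base limit.
Reserves: 22,550 ÷ 1,555 = 14.5 months (meets 4-month minimum)
Employment 34 ≥ 6 months
DTI 36.9% is within the 36%–39% exception band; checking compensating factors.
Override check — reserves: 14.5 mo (ok); score: 696 (below 700).
Override conditions not both satisfied; exception does not apply.

Denied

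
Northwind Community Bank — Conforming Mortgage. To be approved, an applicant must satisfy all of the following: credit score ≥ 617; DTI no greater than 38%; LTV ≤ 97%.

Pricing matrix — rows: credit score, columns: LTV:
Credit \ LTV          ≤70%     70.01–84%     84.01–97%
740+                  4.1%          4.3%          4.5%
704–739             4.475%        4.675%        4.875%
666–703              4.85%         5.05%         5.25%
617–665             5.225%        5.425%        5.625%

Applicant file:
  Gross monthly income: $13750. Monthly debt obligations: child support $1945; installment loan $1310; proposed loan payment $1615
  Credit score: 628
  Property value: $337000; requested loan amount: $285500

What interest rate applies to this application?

5.625%

Credit score 628 ≥ 617; Total monthly debts = (1,945 + 1,310 + 1,615) = 4,870. DTI = 4,870/13,750 = 35.4% ≤ 38%
LTV: 285,500 ÷ 337,000 = 84.7%, within 97% cap
Credit 628 → row 617–665; LTV 84.7% → column 84.01–97%. Grid cell → 5.625%.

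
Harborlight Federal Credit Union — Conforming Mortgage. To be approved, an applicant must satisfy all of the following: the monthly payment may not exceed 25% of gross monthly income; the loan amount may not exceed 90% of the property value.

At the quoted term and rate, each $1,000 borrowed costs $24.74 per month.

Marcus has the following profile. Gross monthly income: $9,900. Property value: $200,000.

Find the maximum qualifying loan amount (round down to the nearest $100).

$100,000

Payment cap: 25% × $9,900 = $2,475/month.
At $24.74 per $1,000, that supports 2,475/24.74 × 1,000 ≈ $100,040 → $100,000.
LTV cap: 90% × $200,000 = $180,000 → $180,000.
Binding constraint: payment-to-income.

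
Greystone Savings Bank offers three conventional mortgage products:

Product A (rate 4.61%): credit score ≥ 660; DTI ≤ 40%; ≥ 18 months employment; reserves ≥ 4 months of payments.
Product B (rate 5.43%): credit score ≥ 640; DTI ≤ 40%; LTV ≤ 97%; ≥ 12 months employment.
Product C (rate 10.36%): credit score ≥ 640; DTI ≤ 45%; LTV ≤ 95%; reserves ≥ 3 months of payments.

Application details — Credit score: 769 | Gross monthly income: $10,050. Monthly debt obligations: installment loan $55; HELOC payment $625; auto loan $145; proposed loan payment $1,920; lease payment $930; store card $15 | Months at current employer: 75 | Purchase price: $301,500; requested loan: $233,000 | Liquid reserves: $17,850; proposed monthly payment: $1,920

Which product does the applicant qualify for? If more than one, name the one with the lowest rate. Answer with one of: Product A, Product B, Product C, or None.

Total debts = (55 + 625 + 145 + 1,920 + 930 + 15) = 3,690; DTI = 3,690/10,050 = 36.7%.
LTV = 233,000/301,500 = 77.3%.
Reserves = 17,850/1,920 = 9.3 months.
Product A: score 769 ≥ 660; DTI 36.7% ≤ 40%; employment 75 ≥ 18 mo; reserves 9.3 ≥ 4 mo → qualifies.
Product B: score 769 ≥ 640; DTI 36.7% ≤ 40%; LTV 77.3% ≤ 97%; employment 75 ≥ 12 mo → qualifies.
Product C: score 769 ≥ 640; DTI 36.7% ≤ 45%; LTV 77.3% ≤ 95%; reserves 9.3 ≥ 3 mo → qualifies.
Qualifying: Product A, Product B, Product C. Lowest rate is 4.61% → Product A.

Product A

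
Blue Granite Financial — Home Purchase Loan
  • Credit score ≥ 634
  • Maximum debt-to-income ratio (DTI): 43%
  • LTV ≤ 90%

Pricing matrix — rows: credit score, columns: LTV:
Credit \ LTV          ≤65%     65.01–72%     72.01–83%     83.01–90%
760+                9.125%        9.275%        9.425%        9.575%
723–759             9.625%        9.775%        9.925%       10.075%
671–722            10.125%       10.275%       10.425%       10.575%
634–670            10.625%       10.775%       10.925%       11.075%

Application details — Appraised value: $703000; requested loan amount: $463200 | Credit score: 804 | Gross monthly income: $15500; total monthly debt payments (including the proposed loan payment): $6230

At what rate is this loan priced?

Credit score 804 ≥ 634; Debt-to-income = 6,230/15,500 = 40.2% — meets 43% limit
LTV: 463,200 ÷ 703,000 = 65.9%, within 90% cap
Credit 804 → row 760+; LTV 65.9% → column 65.01–72%. Grid cell → 9.275%.

9.275%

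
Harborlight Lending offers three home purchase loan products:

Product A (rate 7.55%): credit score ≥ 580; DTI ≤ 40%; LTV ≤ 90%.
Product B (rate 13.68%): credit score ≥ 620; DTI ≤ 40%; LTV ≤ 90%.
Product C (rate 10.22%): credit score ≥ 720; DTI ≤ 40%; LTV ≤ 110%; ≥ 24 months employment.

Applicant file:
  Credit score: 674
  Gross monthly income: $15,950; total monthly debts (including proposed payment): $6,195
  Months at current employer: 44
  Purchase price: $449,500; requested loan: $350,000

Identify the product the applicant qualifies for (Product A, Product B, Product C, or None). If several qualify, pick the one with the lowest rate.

DTI = 6,195/15,950 = 38.8%.
LTV = 350,000/449,500 = 77.9%.
Product A: score 674 ≥ 580; DTI 38.8% ≤ 40%; LTV 77.9% ≤ 90% → qualifies.
Product B: score 674 ≥ 620; DTI 38.8% ≤ 40%; LTV 77.9% ≤ 90% → qualifies.
Product C: score 674 < 720; DTI 38.8% ≤ 40%; LTV 77.9% ≤ 110%; employment 44 ≥ 24 mo → does not qualify.
Qualifying: Product A, Product B. Lowest rate is 7.55% → Product A.

Product A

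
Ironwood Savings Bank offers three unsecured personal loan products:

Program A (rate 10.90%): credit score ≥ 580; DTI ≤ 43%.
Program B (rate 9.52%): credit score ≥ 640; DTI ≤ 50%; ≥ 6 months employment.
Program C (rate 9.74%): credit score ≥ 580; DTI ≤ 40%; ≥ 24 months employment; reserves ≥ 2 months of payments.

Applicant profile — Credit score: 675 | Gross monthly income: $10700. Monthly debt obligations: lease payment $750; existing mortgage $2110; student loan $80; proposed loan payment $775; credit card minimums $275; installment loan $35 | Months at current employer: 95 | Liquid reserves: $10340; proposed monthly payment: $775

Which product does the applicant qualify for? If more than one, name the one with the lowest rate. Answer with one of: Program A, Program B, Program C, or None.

Total debts = (750 + 2,110 + 80 + 775 + 275 + 35) = 4,025; DTI = 4,025/10,700 = 37.6%.
Reserves = 10,340/775 = 13.3 months.
Program A: score 675 ≥ 580; DTI 37.6% ≤ 43% → qualifies.
Program B: score 675 ≥ 640; DTI 37.6% ≤ 50%; employment 95 ≥ 6 mo → qualifies.
Program C: score 675 ≥ 580; DTI 37.6% ≤ 40%; employment 95 ≥ 24 mo; reserves 13.3 ≥ 2 mo → qualifies.
Qualifying: Program A, Program B, Program C. Lowest rate is 9.52% → Program B.

Program B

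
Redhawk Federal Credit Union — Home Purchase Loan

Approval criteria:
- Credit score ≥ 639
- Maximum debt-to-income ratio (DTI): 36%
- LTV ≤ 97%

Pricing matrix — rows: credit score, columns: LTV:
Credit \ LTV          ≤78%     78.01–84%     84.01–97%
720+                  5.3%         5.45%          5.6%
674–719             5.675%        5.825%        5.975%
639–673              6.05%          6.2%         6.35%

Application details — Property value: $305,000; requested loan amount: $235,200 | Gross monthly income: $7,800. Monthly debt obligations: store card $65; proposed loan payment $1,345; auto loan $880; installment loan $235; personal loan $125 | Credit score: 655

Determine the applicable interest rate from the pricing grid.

Credit score 655 ≥ 639; Total monthly debts = (65 + 1,345 + 880 + 235 + 125) = 2,650. DTI: 2,650 ÷ 7,800 = 34%, within the 36% cap
LTV: 235,200 ÷ 305,000 = 77.1%, within 97% cap
Row: 655 falls in 639–673. Column: 77.1% falls in ≤78%. Rate = 6.05%.

6.05%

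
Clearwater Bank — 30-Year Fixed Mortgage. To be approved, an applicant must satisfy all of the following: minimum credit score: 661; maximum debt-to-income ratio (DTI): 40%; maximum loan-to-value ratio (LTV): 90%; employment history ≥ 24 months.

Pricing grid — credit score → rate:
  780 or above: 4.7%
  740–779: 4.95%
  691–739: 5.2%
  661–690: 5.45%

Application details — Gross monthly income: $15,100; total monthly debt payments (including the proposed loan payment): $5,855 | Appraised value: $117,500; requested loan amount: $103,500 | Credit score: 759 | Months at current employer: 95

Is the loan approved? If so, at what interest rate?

Credit score 759 ≥ 661 (meets minimum)
DTI: 5,855 ÷ 15,100 = 38.8%, within the 40% cap
LTV = 103,500/117,500 = 88.1% ≤ 90%
Employment 95 ≥ 24 months
All requirements met. Score 759 falls in the 740–779 tier → 4.95%.

Approved at 4.95%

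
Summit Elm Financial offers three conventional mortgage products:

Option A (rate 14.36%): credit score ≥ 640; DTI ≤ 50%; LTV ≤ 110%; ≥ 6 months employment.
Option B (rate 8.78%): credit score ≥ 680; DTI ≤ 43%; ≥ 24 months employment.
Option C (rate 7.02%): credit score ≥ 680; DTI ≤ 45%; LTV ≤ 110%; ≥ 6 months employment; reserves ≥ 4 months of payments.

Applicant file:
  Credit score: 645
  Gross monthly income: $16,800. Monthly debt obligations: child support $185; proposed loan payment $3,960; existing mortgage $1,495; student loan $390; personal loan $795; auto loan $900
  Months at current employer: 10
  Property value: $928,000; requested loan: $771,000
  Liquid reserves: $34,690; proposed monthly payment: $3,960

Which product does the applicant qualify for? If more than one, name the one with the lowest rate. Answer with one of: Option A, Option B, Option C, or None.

Option A

Total debts = (185 + 3,960 + 1,495 + 390 + 795 + 900) = 7,725; DTI = 7,725/16,800 = 46%.
LTV = 771,000/928,000 = 83.1%.
Reserves = 34,690/3,960 = 8.8 months.
Option A: score 645 ≥ 640; DTI 46% ≤ 50%; LTV 83.1% ≤ 110%; employment 10 ≥ 6 mo → qualifies.
Option B: score 645 < 680; DTI 46% > 43%; employment 10 < 24 mo → does not qualify.
Option C: score 645 < 680; DTI 46% > 45%; LTV 83.1% ≤ 110%; employment 10 ≥ 6 mo; reserves 8.8 ≥ 4 mo → does not qualify.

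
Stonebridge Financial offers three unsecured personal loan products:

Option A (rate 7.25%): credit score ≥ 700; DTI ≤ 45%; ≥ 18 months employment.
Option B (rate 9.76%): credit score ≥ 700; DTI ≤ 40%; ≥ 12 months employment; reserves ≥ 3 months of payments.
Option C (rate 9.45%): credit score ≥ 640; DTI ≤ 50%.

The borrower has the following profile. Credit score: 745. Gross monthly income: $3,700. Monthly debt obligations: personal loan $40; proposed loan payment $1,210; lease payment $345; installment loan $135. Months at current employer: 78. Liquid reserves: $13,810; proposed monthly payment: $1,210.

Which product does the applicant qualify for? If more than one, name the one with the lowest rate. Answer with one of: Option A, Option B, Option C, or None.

Total debts = (40 + 1,210 + 345 + 135) = 1,730; DTI = 1,730/3,700 = 46.8%.
Reserves = 13,810/1,210 = 11.4 months.
Option A: score 745 ≥ 700; DTI 46.8% > 45%; employment 78 ≥ 18 mo → does not qualify.
Option B: score 745 ≥ 700; DTI 46.8% > 40%; employment 78 ≥ 12 mo; reserves 11.4 ≥ 3 mo → does not qualify.
Option C: score 745 ≥ 640; DTI 46.8% ≤ 50% → qualifies.

Option C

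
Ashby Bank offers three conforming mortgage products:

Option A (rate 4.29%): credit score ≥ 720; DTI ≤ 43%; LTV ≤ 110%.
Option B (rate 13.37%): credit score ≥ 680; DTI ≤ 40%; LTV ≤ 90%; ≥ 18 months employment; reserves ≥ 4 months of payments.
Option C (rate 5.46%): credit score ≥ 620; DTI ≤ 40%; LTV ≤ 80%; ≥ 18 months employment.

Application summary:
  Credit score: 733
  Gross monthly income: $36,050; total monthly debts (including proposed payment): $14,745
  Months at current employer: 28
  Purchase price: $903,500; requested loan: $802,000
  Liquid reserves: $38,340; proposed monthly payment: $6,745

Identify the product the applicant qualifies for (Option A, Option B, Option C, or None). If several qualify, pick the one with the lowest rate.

Option A

DTI = 14,745/36,050 = 40.9%.
LTV = 802,000/903,500 = 88.8%.
Reserves = 38,340/6,745 = 5.7 months.
Option A: score 733 ≥ 720; DTI 40.9% ≤ 43%; LTV 88.8% ≤ 110% → qualifies.
Option B: score 733 ≥ 680; DTI 40.9% > 40%; LTV 88.8% ≤ 90%; employment 28 ≥ 18 mo; reserves 5.7 ≥ 4 mo → does not qualify.
Option C: score 733 ≥ 620; DTI 40.9% > 40%; LTV 88.8% > 80%; employment 28 ≥ 18 mo → does not qualify.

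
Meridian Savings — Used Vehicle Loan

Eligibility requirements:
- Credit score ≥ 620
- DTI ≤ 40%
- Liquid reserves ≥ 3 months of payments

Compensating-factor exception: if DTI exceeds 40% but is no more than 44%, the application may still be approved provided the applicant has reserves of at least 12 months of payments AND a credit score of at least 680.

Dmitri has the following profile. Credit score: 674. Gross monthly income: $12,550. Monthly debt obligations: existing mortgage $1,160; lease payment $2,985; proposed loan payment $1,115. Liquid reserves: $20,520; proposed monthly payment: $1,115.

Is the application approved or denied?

Credit score 674 ≥ 620 (meets base)
Total debts = (1,160 + 2,985 + 1,115) = 5,260. DTI = 5,260/12,550 = 41.9% > 40% — standard DTI limit exceeded.
Reserves = 20,520/1,115 = 18.4 months ≥ 3
DTI 41.9% is within the 40%–44% exception band; checking compensating factors.
Reserves 18.4 ≥ 12 months; credit score 674 < 680.
Override conditions not both satisfied; exception does not apply.

Denied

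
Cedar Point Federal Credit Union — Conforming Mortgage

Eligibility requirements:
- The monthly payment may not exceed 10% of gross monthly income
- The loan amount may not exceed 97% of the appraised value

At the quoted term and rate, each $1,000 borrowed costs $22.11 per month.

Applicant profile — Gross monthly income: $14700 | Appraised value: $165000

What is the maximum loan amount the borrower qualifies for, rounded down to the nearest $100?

Payment cap: 10% × $14,700 = $1,470/month.
At $22.11 per $1,000, that supports 1,470/22.11 × 1,000 ≈ $66,485 → $66,400.
LTV cap: 97% × $165,000 = $160,050 → $160,000.
Binding constraint: payment-to-income.

$66,400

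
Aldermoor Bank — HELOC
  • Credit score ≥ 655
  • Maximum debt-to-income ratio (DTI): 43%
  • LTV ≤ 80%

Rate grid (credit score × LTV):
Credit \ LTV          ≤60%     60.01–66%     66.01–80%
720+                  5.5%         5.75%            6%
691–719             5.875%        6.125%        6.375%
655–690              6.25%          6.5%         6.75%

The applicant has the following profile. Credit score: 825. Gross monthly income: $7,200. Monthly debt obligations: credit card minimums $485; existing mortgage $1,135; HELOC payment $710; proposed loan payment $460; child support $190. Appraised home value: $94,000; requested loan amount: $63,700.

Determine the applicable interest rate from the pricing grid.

Credit score 825 ≥ 655; Total monthly debts = (485 + 1,135 + 710 + 460 + 190) = 2,980. DTI = 2,980/7,200 = 41.4% ≤ 43%
LTV: 63,700 ÷ 94,000 = 67.8%, within 80% cap
Credit 825 → row 720+; LTV 67.8% → column 66.01–80%. Grid cell → 6%.

6%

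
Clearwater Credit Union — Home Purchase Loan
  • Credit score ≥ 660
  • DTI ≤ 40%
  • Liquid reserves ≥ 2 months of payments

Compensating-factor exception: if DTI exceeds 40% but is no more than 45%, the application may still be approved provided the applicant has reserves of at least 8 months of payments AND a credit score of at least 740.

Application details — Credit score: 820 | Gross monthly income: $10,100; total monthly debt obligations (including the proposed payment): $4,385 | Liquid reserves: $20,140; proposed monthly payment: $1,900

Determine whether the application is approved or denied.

Credit score 820 ≥ 660 (meets base)
DTI: 4,385 ÷ 10,100 = 43.4%, over the 40% base limit.
Liquid reserves cover 20,140/1,900 = 10.6 months — ≥ 2 required
43.4% falls in the override range (40%–45%), so the compensating-factor test applies.
Override check — reserves: 10.6 mo (ok); score: 820 (ok).
Both compensating conditions met → exception applies.

Approved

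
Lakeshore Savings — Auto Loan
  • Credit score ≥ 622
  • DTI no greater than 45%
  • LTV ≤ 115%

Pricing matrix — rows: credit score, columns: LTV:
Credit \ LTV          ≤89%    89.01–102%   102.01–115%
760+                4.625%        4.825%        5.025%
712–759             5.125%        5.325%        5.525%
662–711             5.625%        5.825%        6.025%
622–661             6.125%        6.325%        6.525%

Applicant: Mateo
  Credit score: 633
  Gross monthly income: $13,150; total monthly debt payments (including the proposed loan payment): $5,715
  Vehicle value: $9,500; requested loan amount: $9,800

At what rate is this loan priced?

Credit score 633 ≥ 622; DTI = 5,715/13,150 = 43.5% ≤ 45%
LTV = 9,800/9,500 = 103.2% ≤ 115%
Credit 633 → row 622–661; LTV 103.2% → column 102.01–115%. Grid cell → 6.525%.

6.525%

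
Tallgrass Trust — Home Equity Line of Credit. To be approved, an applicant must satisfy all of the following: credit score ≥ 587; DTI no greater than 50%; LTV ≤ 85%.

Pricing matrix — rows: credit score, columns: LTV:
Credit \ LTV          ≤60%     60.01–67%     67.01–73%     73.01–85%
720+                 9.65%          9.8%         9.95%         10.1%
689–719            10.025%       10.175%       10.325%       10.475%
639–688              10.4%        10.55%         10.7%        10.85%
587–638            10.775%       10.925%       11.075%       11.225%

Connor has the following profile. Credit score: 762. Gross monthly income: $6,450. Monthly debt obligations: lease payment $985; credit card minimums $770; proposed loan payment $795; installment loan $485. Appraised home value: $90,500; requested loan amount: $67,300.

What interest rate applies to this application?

Credit score 762 ≥ 587; Total monthly debts = (985 + 770 + 795 + 485) = 3,035. DTI = 3,035/6,450 = 47.1% ≤ 50%
Loan-to-value = 67,300/90,500 = 74.4% — pass (85% max)
Credit 762 → row 720+; LTV 74.4% → column 73.01–85%. Grid cell → 10.1%.

10.1%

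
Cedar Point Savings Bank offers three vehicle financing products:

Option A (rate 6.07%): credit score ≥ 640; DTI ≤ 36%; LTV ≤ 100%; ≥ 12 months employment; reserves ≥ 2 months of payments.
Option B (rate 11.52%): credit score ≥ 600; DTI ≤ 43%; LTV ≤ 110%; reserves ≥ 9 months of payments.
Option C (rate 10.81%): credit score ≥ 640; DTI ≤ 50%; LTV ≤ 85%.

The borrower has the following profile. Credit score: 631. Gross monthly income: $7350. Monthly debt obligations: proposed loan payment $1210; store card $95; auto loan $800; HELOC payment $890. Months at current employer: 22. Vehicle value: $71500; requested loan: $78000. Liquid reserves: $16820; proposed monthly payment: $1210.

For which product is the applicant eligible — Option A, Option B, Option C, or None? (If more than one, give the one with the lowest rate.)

Total debts = (1,210 + 95 + 800 + 890) = 2,995; DTI = 2,995/7,350 = 40.7%.
LTV = 78,000/71,500 = 109.1%.
Reserves = 16,820/1,210 = 13.9 months.
Option A: score 631 < 640; DTI 40.7% > 36%; LTV 109.1% > 100%; employment 22 ≥ 12 mo; reserves 13.9 ≥ 2 mo → does not qualify.
Option B: score 631 ≥ 600; DTI 40.7% ≤ 43%; LTV 109.1% ≤ 110%; reserves 13.9 ≥ 9 mo → qualifies.
Option C: score 631 < 640; DTI 40.7% ≤ 50%; LTV 109.1% > 85% → does not qualify.

Option B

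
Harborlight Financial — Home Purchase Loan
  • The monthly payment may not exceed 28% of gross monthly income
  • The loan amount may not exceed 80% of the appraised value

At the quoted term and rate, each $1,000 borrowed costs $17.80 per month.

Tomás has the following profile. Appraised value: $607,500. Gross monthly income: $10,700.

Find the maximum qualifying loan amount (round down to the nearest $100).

$168,300

Payment cap: 28% × $10,700 = $2,996/month.
At $17.80 per $1,000, that supports 2,996/17.80 × 1,000 ≈ $168,314 → $168,300.
LTV cap: 80% × $607,500 = $486,000 → $486,000.
Binding constraint: payment-to-income.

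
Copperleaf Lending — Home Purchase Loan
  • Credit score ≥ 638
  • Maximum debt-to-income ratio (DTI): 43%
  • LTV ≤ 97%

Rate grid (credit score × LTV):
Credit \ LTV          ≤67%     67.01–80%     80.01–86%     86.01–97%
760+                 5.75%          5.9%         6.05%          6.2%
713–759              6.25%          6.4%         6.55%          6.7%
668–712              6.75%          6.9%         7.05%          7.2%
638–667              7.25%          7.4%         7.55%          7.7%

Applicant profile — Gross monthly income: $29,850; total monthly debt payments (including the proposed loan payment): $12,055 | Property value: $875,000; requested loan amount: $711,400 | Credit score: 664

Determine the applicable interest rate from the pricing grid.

Credit score 664 ≥ 638; DTI = 12,055/29,850 = 40.4% ≤ 43%
Loan-to-value = 711,400/875,000 = 81.3% — pass (97% max)
Row: 664 falls in 638–667. Column: 81.3% falls in 80.01–86%. Rate = 7.55%.

7.55%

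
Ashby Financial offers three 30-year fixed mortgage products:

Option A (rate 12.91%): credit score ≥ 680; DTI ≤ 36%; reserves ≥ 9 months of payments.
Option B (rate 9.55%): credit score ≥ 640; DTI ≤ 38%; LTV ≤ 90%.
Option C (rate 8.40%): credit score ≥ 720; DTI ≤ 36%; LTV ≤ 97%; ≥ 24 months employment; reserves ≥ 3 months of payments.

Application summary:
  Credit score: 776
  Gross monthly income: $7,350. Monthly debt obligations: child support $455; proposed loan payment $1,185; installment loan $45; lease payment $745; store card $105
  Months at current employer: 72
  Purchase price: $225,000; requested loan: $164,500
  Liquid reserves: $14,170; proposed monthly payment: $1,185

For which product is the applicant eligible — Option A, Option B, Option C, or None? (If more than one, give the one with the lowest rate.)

Option C

Total debts = (455 + 1,185 + 45 + 745 + 105) = 2,535; DTI = 2,535/7,350 = 34.5%.
LTV = 164,500/225,000 = 73.1%.
Reserves = 14,170/1,185 = 12.0 months.
Option A: score 776 ≥ 680; DTI 34.5% ≤ 36%; reserves 12.0 ≥ 9 mo → qualifies.
Option B: score 776 ≥ 640; DTI 34.5% ≤ 38%; LTV 73.1% ≤ 90% → qualifies.
Option C: score 776 ≥ 720; DTI 34.5% ≤ 36%; LTV 73.1% ≤ 97%; employment 72 ≥ 24 mo; reserves 12.0 ≥ 3 mo → qualifies.
Qualifying: Option A, Option B, Option C. Lowest rate is 8.40% → Option C.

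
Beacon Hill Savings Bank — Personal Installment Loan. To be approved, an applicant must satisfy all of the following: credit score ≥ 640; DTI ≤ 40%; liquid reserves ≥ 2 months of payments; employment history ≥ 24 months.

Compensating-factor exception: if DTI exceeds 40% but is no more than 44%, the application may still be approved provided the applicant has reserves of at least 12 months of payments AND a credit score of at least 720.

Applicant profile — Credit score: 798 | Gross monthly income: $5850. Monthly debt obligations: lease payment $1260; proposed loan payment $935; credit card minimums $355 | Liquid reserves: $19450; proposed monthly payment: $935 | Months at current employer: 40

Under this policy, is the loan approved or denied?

Approved

Credit score 798 ≥ 640 (meets base)
Total debts = (1,260 + 935 + 355) = 2,550. DTI = 2,550/5,850 = 43.6% > 40% — standard DTI limit exceeded.
Liquid reserves cover 19,450/935 = 20.8 months — ≥ 2 required
Employment 40 ≥ 24 months
DTI 43.6% is within the 40%–44% exception band; checking compensating factors.
Reserves 20.8 ≥ 12 months; credit score 798 ≥ 720.
Both compensating conditions met → exception applies.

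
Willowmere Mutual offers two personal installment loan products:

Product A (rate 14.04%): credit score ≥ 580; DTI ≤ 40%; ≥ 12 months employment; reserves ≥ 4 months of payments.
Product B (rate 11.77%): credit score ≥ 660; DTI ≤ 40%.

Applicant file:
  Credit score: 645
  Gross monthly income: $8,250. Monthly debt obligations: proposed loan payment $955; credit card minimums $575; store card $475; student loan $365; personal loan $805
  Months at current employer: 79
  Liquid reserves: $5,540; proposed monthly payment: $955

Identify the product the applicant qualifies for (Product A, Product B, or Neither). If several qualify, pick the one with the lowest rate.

Product A

Total debts = (955 + 575 + 475 + 365 + 805) = 3,175; DTI = 3,175/8,250 = 38.5%.
Reserves = 5,540/955 = 5.8 months.
Product A: score 645 ≥ 580; DTI 38.5% ≤ 40%; employment 79 ≥ 12 mo; reserves 5.8 ≥ 4 mo → qualifies.
Product B: score 645 < 660; DTI 38.5% ≤ 40% → does not qualify.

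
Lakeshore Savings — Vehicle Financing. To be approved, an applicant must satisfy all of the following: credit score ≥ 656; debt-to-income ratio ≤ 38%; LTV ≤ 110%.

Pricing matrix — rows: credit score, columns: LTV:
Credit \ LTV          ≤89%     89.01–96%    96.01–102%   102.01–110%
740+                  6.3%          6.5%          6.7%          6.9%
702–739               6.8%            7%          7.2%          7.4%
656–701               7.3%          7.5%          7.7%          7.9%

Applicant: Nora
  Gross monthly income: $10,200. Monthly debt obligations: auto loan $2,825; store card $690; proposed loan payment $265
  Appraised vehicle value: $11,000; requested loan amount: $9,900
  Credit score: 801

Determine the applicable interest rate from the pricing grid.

6.5%

Credit score 801 ≥ 656; Total monthly debts = (2,825 + 690 + 265) = 3,780. Debt-to-income = 3,780/10,200 = 37.1% — meets 38% limit
LTV = 9,900/11,000 = 90% ≤ 110%
Credit 801 → row 740+; LTV 90% → column 89.01–96%. Grid cell → 6.5%.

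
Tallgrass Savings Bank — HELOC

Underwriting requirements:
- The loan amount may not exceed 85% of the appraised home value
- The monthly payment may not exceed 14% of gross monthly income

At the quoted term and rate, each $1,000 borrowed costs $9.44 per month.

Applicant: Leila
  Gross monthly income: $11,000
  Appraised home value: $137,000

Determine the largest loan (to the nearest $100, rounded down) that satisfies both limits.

Payment cap: 14% × $11,000 = $1,540/month.
At $9.44 per $1,000, that supports 1,540/9.44 × 1,000 ≈ $163,135 → $163,100.
LTV cap: 85% × $137,000 = $116,450 → $116,400.
Binding constraint: loan-to-value.

$116,400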